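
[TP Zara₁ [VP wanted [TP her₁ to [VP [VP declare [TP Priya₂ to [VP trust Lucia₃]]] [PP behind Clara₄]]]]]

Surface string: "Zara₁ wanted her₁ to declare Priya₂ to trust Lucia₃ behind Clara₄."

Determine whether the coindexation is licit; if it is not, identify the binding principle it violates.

The two coindexed NPs are *Zara₁* and *her₁*.
*her₁* is a pronoun. Its binding domain is the matrix TP, whose subject is Zara₁.
*Zara₁* c-commands it within that domain and carries the same index.
The pronoun is locally bound → Principle B violation.

Principle B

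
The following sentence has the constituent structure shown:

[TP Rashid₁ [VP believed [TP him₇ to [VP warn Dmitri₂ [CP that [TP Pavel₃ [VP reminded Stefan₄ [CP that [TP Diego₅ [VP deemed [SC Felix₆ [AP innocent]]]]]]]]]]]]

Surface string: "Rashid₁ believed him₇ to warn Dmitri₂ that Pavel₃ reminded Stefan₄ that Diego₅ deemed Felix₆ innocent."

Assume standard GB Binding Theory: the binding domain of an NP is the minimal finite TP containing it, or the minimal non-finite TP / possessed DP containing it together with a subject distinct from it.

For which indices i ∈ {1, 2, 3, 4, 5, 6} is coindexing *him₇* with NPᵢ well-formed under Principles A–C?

none

*him* is a pronoun, so Principle B applies: it must be free in its binding domain.
Binding domain of *him₇*: the matrix TP, whose subject is Rashid₁.
*Rashid₁* c-commands the pronoun within its binding domain → coindexation would violate Principle B.
*Dmitri₂*: the pronoun c-commands this R-expression → coindexation would violate Principle C on *Dmitri₂*.
*Pavel₃*: the pronoun c-commands this R-expression → coindexation would violate Principle C on *Pavel₃*.
*Stefan₄*: the pronoun c-commands this R-expression → coindexation would violate Principle C on *Stefan₄*.
*Diego₅*: the pronoun c-commands this R-expression → coindexation would violate Principle C on *Diego₅*.
*Felix₆*: the pronoun c-commands this R-expression → coindexation would violate Principle C on *Felix₆*.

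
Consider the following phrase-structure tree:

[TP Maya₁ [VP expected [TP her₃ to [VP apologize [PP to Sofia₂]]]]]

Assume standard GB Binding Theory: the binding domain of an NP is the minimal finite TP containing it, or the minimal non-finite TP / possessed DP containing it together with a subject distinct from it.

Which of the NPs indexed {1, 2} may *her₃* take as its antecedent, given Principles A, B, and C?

none

*her* is a pronoun, so Principle B applies: it must be free in its binding domain.
Binding domain of *her₃*: the matrix TP, whose subject is Maya₁.
*Maya₁* c-commands the pronoun within its binding domain → coindexation would violate Principle B.
*Sofia₂*: the pronoun c-commands this R-expression → coindexation would violate Principle C on *Sofia₂*.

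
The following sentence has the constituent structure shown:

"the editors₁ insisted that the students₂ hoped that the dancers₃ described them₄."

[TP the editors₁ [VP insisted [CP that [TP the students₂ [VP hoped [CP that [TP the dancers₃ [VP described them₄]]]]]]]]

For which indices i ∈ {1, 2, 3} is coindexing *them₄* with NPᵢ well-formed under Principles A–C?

{1, 2}

*them* is a pronoun, so Principle B applies: it must be free in its binding domain.
Binding domain of *them₄*: the embedded TP, whose subject is the dancers₃.
*the editors₁* c-commands the pronoun but from outside its binding domain, and is not c-commanded by it → coindexation permitted.
*the students₂* c-commands the pronoun but from outside its binding domain, and is not c-commanded by it → coindexation permitted.
*the dancers₃* c-commands the pronoun within its binding domain → coindexation would violate Principle B.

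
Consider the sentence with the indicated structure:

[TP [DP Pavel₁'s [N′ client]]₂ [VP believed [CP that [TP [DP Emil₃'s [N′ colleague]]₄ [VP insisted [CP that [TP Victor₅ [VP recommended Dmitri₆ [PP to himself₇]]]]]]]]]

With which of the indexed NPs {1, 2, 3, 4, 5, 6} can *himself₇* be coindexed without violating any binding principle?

*himself* is an anaphor, so Principle A applies: it must be bound in its binding domain.
Binding domain of *himself₇*: the embedded TP, whose subject is Victor₅.
*Pavel₁* does not c-command the anaphor → cannot bind it.
*[Pavel₁'s client]₂* c-commands the anaphor but is outside its binding domain → cannot satisfy Principle A.
*Emil₃* does not c-command the anaphor → cannot bind it.
*[Emil₃'s colleague]₄* c-commands the anaphor but is outside its binding domain → cannot satisfy Principle A.
*Victor₅* c-commands the anaphor within its binding domain → licit binder.
*Dmitri₆* c-commands the anaphor within its binding domain → licit binder.

{5, 6}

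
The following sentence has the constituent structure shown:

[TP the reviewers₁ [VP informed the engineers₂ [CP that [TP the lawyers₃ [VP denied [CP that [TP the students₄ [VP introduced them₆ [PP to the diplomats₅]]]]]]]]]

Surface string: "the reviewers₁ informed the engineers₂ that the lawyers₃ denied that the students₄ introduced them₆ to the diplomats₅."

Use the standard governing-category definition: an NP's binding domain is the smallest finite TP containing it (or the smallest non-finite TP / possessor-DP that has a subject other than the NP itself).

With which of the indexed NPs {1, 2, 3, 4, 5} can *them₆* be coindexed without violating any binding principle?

*them* is a pronoun, so Principle B applies: it must be free in its binding domain.
Binding domain of *them₆*: the embedded TP, whose subject is the students₄.
*the reviewers₁* c-commands the pronoun but from outside its binding domain, and is not c-commanded by it → coindexation permitted.
*the engineers₂* c-commands the pronoun but from outside its binding domain, and is not c-commanded by it → coindexation permitted.
*the lawyers₃* c-commands the pronoun but from outside its binding domain, and is not c-commanded by it → coindexation permitted.
*the students₄* c-commands the pronoun within its binding domain → coindexation would violate Principle B.
*the diplomats₅*: the pronoun c-commands this R-expression → coindexation would violate Principle C on *the diplomats₅*.

{1, 2, 3}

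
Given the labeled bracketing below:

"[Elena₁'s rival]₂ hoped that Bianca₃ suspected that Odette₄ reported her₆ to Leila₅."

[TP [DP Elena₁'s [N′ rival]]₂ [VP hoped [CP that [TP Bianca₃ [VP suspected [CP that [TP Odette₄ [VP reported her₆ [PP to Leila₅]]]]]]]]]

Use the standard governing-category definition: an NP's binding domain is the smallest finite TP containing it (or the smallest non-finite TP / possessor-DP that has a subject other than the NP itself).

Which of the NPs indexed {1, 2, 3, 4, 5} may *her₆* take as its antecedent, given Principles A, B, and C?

{1, 2, 3}

*her* is a pronoun, so Principle B applies: it must be free in its binding domain.
Binding domain of *her₆*: the embedded TP, whose subject is Odette₄.
*Elena₁* and the pronoun do not c-command one another → neither Principle B nor Principle C is at stake; coindexation permitted.
*[Elena₁'s rival]₂* c-commands the pronoun but from outside its binding domain, and is not c-commanded by it → coindexation permitted.
*Bianca₃* c-commands the pronoun but from outside its binding domain, and is not c-commanded by it → coindexation permitted.
*Odette₄* c-commands the pronoun within its binding domain → coindexation would violate Principle B.
*Leila₅*: the pronoun c-commands this R-expression → coindexation would violate Principle C on *Leila₅*.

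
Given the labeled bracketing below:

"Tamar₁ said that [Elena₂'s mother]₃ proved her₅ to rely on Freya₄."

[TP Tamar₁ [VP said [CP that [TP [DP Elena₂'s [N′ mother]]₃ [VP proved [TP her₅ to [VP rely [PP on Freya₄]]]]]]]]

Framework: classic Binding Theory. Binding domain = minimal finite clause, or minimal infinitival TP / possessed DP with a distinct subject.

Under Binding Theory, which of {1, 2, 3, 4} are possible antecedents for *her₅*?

*her* is a pronoun, so Principle B applies: it must be free in its binding domain.
Binding domain of *her₅*: the embedded TP, whose subject is [Elena₂'s mother]₃.
*Tamar₁* c-commands the pronoun but from outside its binding domain, and is not c-commanded by it → coindexation permitted.
*Elena₂* and the pronoun do not c-command one another → neither Principle B nor Principle C is at stake; coindexation permitted.
*[Elena₂'s mother]₃* c-commands the pronoun within its binding domain → coindexation would violate Principle B.
*Freya₄*: the pronoun c-commands this R-expression → coindexation would violate Principle C on *Freya₄*.

{1, 2}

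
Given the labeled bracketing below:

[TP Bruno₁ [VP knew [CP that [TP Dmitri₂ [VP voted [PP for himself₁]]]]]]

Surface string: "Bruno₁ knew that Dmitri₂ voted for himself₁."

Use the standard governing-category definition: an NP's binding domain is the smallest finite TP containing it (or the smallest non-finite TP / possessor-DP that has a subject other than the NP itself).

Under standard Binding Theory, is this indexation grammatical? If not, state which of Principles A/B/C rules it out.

The two coindexed NPs are *Bruno₁* and *himself₁*.
*himself₁* is an anaphor. Principle A requires it to be bound within its binding domain — the embedded TP, whose subject is Dmitri₂.
Within that domain it is c-commanded by *Dmitri₂*, which does not share its index.
*Bruno₁* does c-command the anaphor, but from outside its binding domain.
The anaphor is unbound in its domain → Principle A violation.

Principle A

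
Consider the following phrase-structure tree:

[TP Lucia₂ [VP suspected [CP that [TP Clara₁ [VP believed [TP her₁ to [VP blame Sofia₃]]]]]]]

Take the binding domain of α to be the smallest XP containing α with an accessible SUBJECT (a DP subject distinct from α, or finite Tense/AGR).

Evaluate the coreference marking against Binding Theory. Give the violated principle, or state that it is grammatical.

Principle B

The two coindexed NPs are *Clara₁* and *her₁*.
*her₁* is a pronoun. Its binding domain is the embedded TP, whose subject is Clara₁.
*Clara₁* c-commands it within that domain and carries the same index.
The pronoun is locally bound → Principle B violation.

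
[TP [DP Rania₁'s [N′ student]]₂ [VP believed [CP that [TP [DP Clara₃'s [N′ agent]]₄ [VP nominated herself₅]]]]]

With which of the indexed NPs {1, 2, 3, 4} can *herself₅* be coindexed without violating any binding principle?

*herself* is an anaphor, so Principle A applies: it must be bound in its binding domain.
Binding domain of *herself₅*: the embedded TP, whose subject is [Clara₃'s agent]₄.
*Rania₁* does not c-command the anaphor → cannot bind it.
*[Rania₁'s student]₂* c-commands the anaphor but is outside its binding domain → cannot satisfy Principle A.
*Clara₃* does not c-command the anaphor → cannot bind it.
*[Clara₃'s agent]₄* c-commands the anaphor within its binding domain → licit binder.

{4}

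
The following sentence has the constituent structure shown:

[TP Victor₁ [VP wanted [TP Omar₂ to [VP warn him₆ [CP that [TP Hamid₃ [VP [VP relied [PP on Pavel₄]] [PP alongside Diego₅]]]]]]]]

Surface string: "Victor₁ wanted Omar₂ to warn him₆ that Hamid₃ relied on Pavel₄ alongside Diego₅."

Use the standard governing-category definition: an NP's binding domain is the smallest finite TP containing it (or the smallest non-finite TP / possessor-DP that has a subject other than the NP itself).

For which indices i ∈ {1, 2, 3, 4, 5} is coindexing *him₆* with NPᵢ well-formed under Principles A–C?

{1}

*him* is a pronoun, so Principle B applies: it must be free in its binding domain.
Binding domain of *him₆*: the embedded TP, whose subject is Omar₂.
*Victor₁* c-commands the pronoun but from outside its binding domain, and is not c-commanded by it → coindexation permitted.
*Omar₂* c-commands the pronoun within its binding domain → coindexation would violate Principle B.
*Hamid₃*: the pronoun c-commands this R-expression → coindexation would violate Principle C on *Hamid₃*.
*Pavel₄*: the pronoun c-commands this R-expression → coindexation would violate Principle C on *Pavel₄*.
*Diego₅*: the pronoun c-commands this R-expression → coindexation would violate Principle C on *Diego₅*.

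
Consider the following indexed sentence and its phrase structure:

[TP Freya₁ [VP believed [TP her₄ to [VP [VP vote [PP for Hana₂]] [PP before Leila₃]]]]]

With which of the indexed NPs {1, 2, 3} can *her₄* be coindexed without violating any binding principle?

*her* is a pronoun, so Principle B applies: it must be free in its binding domain.
Binding domain of *her₄*: the matrix TP, whose subject is Freya₁.
*Freya₁* c-commands the pronoun within its binding domain → coindexation would violate Principle B.
*Hana₂*: the pronoun c-commands this R-expression → coindexation would violate Principle C on *Hana₂*.
*Leila₃*: the pronoun c-commands this R-expression → coindexation would violate Principle C on *Leila₃*.

none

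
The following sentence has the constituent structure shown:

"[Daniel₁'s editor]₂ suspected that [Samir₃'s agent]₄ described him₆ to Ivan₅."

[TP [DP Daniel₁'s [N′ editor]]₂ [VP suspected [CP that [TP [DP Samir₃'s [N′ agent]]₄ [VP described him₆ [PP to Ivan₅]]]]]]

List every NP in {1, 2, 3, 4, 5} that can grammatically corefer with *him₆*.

*him* is a pronoun, so Principle B applies: it must be free in its binding domain.
Binding domain of *him₆*: the embedded TP, whose subject is [Samir₃'s agent]₄.
*Daniel₁* and the pronoun do not c-command one another → neither Principle B nor Principle C is at stake; coindexation permitted.
*[Daniel₁'s editor]₂* c-commands the pronoun but from outside its binding domain, and is not c-commanded by it → coindexation permitted.
*Samir₃* and the pronoun do not c-command one another → neither Principle B nor Principle C is at stake; coindexation permitted.
*[Samir₃'s agent]₄* c-commands the pronoun within its binding domain → coindexation would violate Principle B.
*Ivan₅*: the pronoun c-commands this R-expression → coindexation would violate Principle C on *Ivan₅*.

{1, 2, 3}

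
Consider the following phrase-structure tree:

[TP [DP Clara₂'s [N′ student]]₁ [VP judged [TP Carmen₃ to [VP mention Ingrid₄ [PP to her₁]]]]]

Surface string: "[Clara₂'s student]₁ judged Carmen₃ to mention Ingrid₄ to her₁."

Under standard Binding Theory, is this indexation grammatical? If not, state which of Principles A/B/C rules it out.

grammatical

The two coindexed NPs are *[Clara₂'s student]₁* and *her₁*.
*her₁* is a pronoun; its binding domain is the embedded TP, whose subject is Carmen₃. Within that domain it is c-commanded only by *Carmen₃*, *Ingrid₄*, which carry a different index — the pronoun is free locally, so Principle B holds.
*[Clara₂'s student]₁* is an R-expression; *her₁* does not c-command it, and no other NP shares its index, so Principle C is satisfied.
All principles are respected.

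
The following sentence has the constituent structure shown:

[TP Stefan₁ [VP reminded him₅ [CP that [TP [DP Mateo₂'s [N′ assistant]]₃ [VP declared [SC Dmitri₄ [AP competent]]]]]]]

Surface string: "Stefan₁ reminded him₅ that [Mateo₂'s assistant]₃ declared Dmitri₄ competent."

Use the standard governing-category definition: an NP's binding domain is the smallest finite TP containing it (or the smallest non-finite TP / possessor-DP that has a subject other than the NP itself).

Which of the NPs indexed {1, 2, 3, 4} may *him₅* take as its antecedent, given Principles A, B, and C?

*him* is a pronoun, so Principle B applies: it must be free in its binding domain.
Binding domain of *him₅*: the matrix TP, whose subject is Stefan₁.
*Stefan₁* c-commands the pronoun within its binding domain → coindexation would violate Principle B.
*Mateo₂*: the pronoun c-commands this R-expression → coindexation would violate Principle C on *Mateo₂*.
*[Mateo₂'s assistant]₃*: the pronoun c-commands this R-expression → coindexation would violate Principle C on *[Mateo₂'s assistant]₃*.
*Dmitri₄*: the pronoun c-commands this R-expression → coindexation would violate Principle C on *Dmitri₄*.

none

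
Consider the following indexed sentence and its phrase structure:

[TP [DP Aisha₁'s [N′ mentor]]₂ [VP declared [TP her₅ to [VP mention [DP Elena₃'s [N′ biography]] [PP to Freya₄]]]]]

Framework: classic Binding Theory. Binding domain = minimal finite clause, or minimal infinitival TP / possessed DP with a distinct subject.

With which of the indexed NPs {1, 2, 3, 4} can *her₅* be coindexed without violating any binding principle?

{1}

*her* is a pronoun, so Principle B applies: it must be free in its binding domain.
Binding domain of *her₅*: the matrix TP, whose subject is [Aisha₁'s mentor]₂.
*Aisha₁* and the pronoun do not c-command one another → neither Principle B nor Principle C is at stake; coindexation permitted.
*[Aisha₁'s mentor]₂* c-commands the pronoun within its binding domain → coindexation would violate Principle B.
*Elena₃*: the pronoun c-commands this R-expression → coindexation would violate Principle C on *Elena₃*.
*Freya₄*: the pronoun c-commands this R-expression → coindexation would violate Principle C on *Freya₄*.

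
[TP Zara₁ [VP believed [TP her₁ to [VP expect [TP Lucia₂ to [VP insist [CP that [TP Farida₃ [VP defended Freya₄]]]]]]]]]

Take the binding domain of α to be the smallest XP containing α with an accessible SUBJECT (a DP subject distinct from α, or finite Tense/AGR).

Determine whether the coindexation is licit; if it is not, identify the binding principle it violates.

Principle B

The two coindexed NPs are *Zara₁* and *her₁*.
*her₁* is a pronoun. Its binding domain is the matrix TP, whose subject is Zara₁.
*Zara₁* c-commands it within that domain and carries the same index.
The pronoun is locally bound → Principle B violation.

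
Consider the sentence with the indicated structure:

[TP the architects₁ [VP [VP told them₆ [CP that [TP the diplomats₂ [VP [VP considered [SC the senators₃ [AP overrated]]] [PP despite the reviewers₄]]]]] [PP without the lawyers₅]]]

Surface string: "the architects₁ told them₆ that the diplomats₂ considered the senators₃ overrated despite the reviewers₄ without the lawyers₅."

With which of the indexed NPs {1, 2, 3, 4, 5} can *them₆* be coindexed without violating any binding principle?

{5}

*them* is a pronoun, so Principle B applies: it must be free in its binding domain.
Binding domain of *them₆*: the matrix TP, whose subject is the architects₁.
*the architects₁* c-commands the pronoun within its binding domain → coindexation would violate Principle B.
*the diplomats₂*: the pronoun c-commands this R-expression → coindexation would violate Principle C on *the diplomats₂*.
*the senators₃*: the pronoun c-commands this R-expression → coindexation would violate Principle C on *the senators₃*.
*the reviewers₄*: the pronoun c-commands this R-expression → coindexation would violate Principle C on *the reviewers₄*.
*the lawyers₅* and the pronoun do not c-command one another → neither Principle B nor Principle C is at stake; coindexation permitted.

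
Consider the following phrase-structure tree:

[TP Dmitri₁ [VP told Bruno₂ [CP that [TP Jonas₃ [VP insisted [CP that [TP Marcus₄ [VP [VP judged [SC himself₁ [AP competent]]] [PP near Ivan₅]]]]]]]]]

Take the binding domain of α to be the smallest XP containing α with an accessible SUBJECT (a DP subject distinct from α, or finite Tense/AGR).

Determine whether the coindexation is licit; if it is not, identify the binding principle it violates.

Principle A

The two coindexed NPs are *Dmitri₁* and *himself₁*.
*himself₁* is an anaphor. Principle A requires it to be bound within its binding domain — the embedded TP, whose subject is Marcus₄.
Within that domain it is c-commanded by *Marcus₄*, which does not share its index.
*Dmitri₁* does c-command the anaphor, but from outside its binding domain.
The anaphor is unbound in its domain → Principle A violation.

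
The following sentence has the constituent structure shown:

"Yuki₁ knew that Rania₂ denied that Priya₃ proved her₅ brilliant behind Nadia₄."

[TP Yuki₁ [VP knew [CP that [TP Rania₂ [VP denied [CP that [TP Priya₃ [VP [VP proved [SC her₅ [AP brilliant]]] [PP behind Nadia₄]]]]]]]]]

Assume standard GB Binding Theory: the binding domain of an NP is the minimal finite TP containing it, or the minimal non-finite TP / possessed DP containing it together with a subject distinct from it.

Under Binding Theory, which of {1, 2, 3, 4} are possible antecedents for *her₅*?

*her* is a pronoun, so Principle B applies: it must be free in its binding domain.
Binding domain of *her₅*: the embedded TP, whose subject is Priya₃.
*Yuki₁* c-commands the pronoun but from outside its binding domain, and is not c-commanded by it → coindexation permitted.
*Rania₂* c-commands the pronoun but from outside its binding domain, and is not c-commanded by it → coindexation permitted.
*Priya₃* c-commands the pronoun within its binding domain → coindexation would violate Principle B.
*Nadia₄* and the pronoun do not c-command one another → neither Principle B nor Principle C is at stake; coindexation permitted.

{1, 2, 4}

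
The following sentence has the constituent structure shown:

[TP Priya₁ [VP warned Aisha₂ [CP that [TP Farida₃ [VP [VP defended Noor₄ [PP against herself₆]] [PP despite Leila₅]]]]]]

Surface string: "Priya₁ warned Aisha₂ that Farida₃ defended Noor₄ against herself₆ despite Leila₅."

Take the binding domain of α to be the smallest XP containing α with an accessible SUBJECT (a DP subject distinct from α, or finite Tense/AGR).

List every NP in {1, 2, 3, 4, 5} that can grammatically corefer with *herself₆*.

{3, 4}

*herself* is an anaphor, so Principle A applies: it must be bound in its binding domain.
Binding domain of *herself₆*: the embedded TP, whose subject is Farida₃.
*Priya₁* c-commands the anaphor but is outside its binding domain → cannot satisfy Principle A.
*Aisha₂* c-commands the anaphor but is outside its binding domain → cannot satisfy Principle A.
*Farida₃* c-commands the anaphor within its binding domain → licit binder.
*Noor₄* c-commands the anaphor within its binding domain → licit binder.
*Leila₅* does not c-command the anaphor → cannot bind it.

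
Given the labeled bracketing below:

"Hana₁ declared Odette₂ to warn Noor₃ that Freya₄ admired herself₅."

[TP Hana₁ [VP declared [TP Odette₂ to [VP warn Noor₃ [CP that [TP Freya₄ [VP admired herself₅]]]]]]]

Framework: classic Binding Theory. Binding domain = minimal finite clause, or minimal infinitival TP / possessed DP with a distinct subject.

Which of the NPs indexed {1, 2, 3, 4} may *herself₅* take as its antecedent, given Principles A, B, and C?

{4}

*herself* is an anaphor, so Principle A applies: it must be bound in its binding domain.
Binding domain of *herself₅*: the embedded TP, whose subject is Freya₄.
*Hana₁* c-commands the anaphor but is outside its binding domain → cannot satisfy Principle A.
*Odette₂* c-commands the anaphor but is outside its binding domain → cannot satisfy Principle A.
*Noor₃* c-commands the anaphor but is outside its binding domain → cannot satisfy Principle A.
*Freya₄* c-commands the anaphor within its binding domain → licit binder.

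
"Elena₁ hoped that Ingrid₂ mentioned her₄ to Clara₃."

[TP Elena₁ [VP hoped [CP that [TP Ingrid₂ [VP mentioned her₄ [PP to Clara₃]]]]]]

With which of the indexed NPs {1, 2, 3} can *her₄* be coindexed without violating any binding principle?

*her* is a pronoun, so Principle B applies: it must be free in its binding domain.
Binding domain of *her₄*: the embedded TP, whose subject is Ingrid₂.
*Elena₁* c-commands the pronoun but from outside its binding domain, and is not c-commanded by it → coindexation permitted.
*Ingrid₂* c-commands the pronoun within its binding domain → coindexation would violate Principle B.
*Clara₃*: the pronoun c-commands this R-expression → coindexation would violate Principle C on *Clara₃*.

{1}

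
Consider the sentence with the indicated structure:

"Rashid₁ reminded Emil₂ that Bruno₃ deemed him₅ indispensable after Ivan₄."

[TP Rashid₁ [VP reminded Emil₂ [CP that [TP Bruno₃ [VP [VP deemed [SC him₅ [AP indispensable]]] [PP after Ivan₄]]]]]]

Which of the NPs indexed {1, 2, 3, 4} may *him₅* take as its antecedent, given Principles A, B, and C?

*him* is a pronoun, so Principle B applies: it must be free in its binding domain.
Binding domain of *him₅*: the embedded TP, whose subject is Bruno₃.
*Rashid₁* c-commands the pronoun but from outside its binding domain, and is not c-commanded by it → coindexation permitted.
*Emil₂* c-commands the pronoun but from outside its binding domain, and is not c-commanded by it → coindexation permitted.
*Bruno₃* c-commands the pronoun within its binding domain → coindexation would violate Principle B.
*Ivan₄* and the pronoun do not c-command one another → neither Principle B nor Principle C is at stake; coindexation permitted.

{1, 2, 4}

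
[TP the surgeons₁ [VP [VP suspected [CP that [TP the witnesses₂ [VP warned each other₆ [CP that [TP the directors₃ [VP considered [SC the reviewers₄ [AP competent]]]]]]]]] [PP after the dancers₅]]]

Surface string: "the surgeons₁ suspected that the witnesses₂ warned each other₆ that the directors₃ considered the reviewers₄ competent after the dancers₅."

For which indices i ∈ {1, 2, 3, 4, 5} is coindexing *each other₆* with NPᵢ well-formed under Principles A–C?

{2}

*each other* is an anaphor, so Principle A applies: it must be bound in its binding domain.
Binding domain of *each other₆*: the embedded TP, whose subject is the witnesses₂.
*the surgeons₁* c-commands the anaphor but is outside its binding domain → cannot satisfy Principle A.
*the witnesses₂* c-commands the anaphor within its binding domain → licit binder.
*the directors₃* does not c-command the anaphor → cannot bind it.
*the reviewers₄* does not c-command the anaphor → cannot bind it.
*the dancers₅* does not c-command the anaphor → cannot bind it.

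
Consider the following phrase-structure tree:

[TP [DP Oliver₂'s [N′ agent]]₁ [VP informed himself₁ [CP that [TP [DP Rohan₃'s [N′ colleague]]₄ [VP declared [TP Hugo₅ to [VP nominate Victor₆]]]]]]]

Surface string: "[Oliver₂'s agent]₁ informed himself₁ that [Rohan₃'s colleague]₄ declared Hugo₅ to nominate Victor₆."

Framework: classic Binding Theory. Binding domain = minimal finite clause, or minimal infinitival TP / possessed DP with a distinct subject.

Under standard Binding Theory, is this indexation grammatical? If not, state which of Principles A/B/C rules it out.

grammatical

The two coindexed NPs are *[Oliver₂'s agent]₁* and *himself₁*.
*himself₁* is an anaphor; its binding domain is the matrix TP, whose subject is [Oliver₂'s agent]₁. *[Oliver₂'s agent]₁* c-commands it within that domain and shares its index, so Principle A is satisfied.
*[Oliver₂'s agent]₁* is an R-expression; *himself₁* does not c-command it, and no other NP shares its index, so Principle C is satisfied.
All principles are respected.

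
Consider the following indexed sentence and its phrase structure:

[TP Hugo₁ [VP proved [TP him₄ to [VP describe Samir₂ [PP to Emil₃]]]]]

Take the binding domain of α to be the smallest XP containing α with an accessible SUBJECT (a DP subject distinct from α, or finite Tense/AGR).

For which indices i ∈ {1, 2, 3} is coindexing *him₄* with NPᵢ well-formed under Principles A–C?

*him* is a pronoun, so Principle B applies: it must be free in its binding domain.
Binding domain of *him₄*: the matrix TP, whose subject is Hugo₁.
*Hugo₁* c-commands the pronoun within its binding domain → coindexation would violate Principle B.
*Samir₂*: the pronoun c-commands this R-expression → coindexation would violate Principle C on *Samir₂*.
*Emil₃*: the pronoun c-commands this R-expression → coindexation would violate Principle C on *Emil₃*.

none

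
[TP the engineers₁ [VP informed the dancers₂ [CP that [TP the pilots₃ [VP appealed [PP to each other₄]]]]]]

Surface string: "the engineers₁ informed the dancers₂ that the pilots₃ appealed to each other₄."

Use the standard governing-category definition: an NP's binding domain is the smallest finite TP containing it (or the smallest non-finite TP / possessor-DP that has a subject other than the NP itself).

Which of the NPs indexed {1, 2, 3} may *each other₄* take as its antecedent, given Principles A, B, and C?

{3}

*each other* is an anaphor, so Principle A applies: it must be bound in its binding domain.
Binding domain of *each other₄*: the embedded TP, whose subject is the pilots₃.
*the engineers₁* c-commands the anaphor but is outside its binding domain → cannot satisfy Principle A.
*the dancers₂* c-commands the anaphor but is outside its binding domain → cannot satisfy Principle A.
*the pilots₃* c-commands the anaphor within its binding domain → licit binder.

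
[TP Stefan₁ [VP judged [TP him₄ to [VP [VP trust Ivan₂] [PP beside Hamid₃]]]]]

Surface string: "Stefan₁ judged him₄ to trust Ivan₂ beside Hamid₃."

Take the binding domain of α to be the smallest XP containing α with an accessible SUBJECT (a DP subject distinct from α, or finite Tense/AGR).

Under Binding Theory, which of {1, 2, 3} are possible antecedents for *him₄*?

none

*him* is a pronoun, so Principle B applies: it must be free in its binding domain.
Binding domain of *him₄*: the matrix TP, whose subject is Stefan₁.
*Stefan₁* c-commands the pronoun within its binding domain → coindexation would violate Principle B.
*Ivan₂*: the pronoun c-commands this R-expression → coindexation would violate Principle C on *Ivan₂*.
*Hamid₃*: the pronoun c-commands this R-expression → coindexation would violate Principle C on *Hamid₃*.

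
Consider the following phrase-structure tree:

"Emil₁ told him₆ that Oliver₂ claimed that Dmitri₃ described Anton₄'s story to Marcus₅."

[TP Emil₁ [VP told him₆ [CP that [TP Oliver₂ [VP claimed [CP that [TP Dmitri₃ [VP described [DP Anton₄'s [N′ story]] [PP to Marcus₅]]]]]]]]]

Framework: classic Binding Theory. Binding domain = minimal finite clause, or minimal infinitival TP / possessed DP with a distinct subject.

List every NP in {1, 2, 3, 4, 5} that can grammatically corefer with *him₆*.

none

*him* is a pronoun, so Principle B applies: it must be free in its binding domain.
Binding domain of *him₆*: the matrix TP, whose subject is Emil₁.
*Emil₁* c-commands the pronoun within its binding domain → coindexation would violate Principle B.
*Oliver₂*: the pronoun c-commands this R-expression → coindexation would violate Principle C on *Oliver₂*.
*Dmitri₃*: the pronoun c-commands this R-expression → coindexation would violate Principle C on *Dmitri₃*.
*Anton₄*: the pronoun c-commands this R-expression → coindexation would violate Principle C on *Anton₄*.
*Marcus₅*: the pronoun c-commands this R-expression → coindexation would violate Principle C on *Marcus₅*.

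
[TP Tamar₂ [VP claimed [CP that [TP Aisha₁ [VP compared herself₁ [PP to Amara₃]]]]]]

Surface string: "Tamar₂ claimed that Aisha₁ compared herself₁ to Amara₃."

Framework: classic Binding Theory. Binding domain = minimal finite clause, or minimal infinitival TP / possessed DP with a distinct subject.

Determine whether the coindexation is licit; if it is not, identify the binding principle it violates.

grammatical

The two coindexed NPs are *Aisha₁* and *herself₁*.
*herself₁* is an anaphor; its binding domain is the embedded TP, whose subject is Aisha₁. *Aisha₁* c-commands it within that domain and shares its index, so Principle A is satisfied.
*Aisha₁* is an R-expression; *herself₁* does not c-command it, and no other NP shares its index, so Principle C is satisfied.
All principles are respected.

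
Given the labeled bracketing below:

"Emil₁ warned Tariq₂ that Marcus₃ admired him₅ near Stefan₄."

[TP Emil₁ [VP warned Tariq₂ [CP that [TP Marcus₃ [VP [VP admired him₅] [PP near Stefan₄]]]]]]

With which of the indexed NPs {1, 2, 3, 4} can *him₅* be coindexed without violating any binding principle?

{1, 2, 4}

*him* is a pronoun, so Principle B applies: it must be free in its binding domain.
Binding domain of *him₅*: the embedded TP, whose subject is Marcus₃.
*Emil₁* c-commands the pronoun but from outside its binding domain, and is not c-commanded by it → coindexation permitted.
*Tariq₂* c-commands the pronoun but from outside its binding domain, and is not c-commanded by it → coindexation permitted.
*Marcus₃* c-commands the pronoun within its binding domain → coindexation would violate Principle B.
*Stefan₄* and the pronoun do not c-command one another → neither Principle B nor Principle C is at stake; coindexation permitted.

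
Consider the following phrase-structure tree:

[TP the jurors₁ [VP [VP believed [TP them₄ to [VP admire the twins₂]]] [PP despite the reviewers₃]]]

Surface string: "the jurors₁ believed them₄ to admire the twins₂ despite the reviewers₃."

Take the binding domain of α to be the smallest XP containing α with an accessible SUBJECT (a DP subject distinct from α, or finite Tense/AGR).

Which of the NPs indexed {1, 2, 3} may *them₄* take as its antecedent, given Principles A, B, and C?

{3}

*them* is a pronoun, so Principle B applies: it must be free in its binding domain.
Binding domain of *them₄*: the matrix TP, whose subject is the jurors₁.
*the jurors₁* c-commands the pronoun within its binding domain → coindexation would violate Principle B.
*the twins₂*: the pronoun c-commands this R-expression → coindexation would violate Principle C on *the twins₂*.
*the reviewers₃* and the pronoun do not c-command one another → neither Principle B nor Principle C is at stake; coindexation permitted.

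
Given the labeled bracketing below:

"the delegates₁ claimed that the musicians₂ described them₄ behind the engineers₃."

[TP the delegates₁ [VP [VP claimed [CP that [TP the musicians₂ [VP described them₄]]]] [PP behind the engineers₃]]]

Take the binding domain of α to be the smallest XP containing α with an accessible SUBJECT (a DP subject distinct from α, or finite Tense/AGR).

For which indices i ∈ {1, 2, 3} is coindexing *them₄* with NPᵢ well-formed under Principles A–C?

{1, 3}

*them* is a pronoun, so Principle B applies: it must be free in its binding domain.
Binding domain of *them₄*: the embedded TP, whose subject is the musicians₂.
*the delegates₁* c-commands the pronoun but from outside its binding domain, and is not c-commanded by it → coindexation permitted.
*the musicians₂* c-commands the pronoun within its binding domain → coindexation would violate Principle B.
*the engineers₃* and the pronoun do not c-command one another → neither Principle B nor Principle C is at stake; coindexation permitted.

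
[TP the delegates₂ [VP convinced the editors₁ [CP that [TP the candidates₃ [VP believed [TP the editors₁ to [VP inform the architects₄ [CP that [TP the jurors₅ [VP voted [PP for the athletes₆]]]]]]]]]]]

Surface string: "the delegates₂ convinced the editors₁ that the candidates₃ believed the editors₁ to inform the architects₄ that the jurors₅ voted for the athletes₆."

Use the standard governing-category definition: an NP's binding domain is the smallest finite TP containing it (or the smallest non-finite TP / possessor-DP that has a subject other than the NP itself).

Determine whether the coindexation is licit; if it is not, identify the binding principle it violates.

Principle C

The two coindexed NPs are *the editors₁* (the higher occurrence) and *the editors₁* (the lower occurrence).
*the editors₁* (the lower occurrence) is an R-expression. Principle C requires it to be free everywhere.
*the editors₁* (the higher occurrence) c-commands it and carries the same index.
The R-expression is bound → Principle C violation.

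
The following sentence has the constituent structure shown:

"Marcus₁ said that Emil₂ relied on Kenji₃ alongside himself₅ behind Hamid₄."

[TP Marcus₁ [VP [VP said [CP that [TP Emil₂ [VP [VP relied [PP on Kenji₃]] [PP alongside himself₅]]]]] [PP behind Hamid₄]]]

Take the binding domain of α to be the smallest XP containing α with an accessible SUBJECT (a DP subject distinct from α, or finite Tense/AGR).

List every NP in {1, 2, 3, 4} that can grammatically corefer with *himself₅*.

*himself* is an anaphor, so Principle A applies: it must be bound in its binding domain.
Binding domain of *himself₅*: the embedded TP, whose subject is Emil₂.
*Marcus₁* c-commands the anaphor but is outside its binding domain → cannot satisfy Principle A.
*Emil₂* c-commands the anaphor within its binding domain → licit binder.
*Kenji₃* does not c-command the anaphor → cannot bind it.
*Hamid₄* does not c-command the anaphor → cannot bind it.

{2}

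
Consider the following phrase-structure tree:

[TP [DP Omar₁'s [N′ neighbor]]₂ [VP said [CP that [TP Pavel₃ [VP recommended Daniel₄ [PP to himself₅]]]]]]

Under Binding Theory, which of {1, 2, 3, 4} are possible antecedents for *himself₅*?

*himself* is an anaphor, so Principle A applies: it must be bound in its binding domain.
Binding domain of *himself₅*: the embedded TP, whose subject is Pavel₃.
*Omar₁* does not c-command the anaphor → cannot bind it.
*[Omar₁'s neighbor]₂* c-commands the anaphor but is outside its binding domain → cannot satisfy Principle A.
*Pavel₃* c-commands the anaphor within its binding domain → licit binder.
*Daniel₄* c-commands the anaphor within its binding domain → licit binder.

{3, 4}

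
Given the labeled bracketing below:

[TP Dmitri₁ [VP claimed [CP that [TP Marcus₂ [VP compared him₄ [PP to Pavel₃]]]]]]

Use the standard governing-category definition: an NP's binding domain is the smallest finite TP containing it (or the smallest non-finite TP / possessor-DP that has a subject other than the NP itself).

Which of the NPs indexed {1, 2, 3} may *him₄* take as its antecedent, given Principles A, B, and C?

{1}

*him* is a pronoun, so Principle B applies: it must be free in its binding domain.
Binding domain of *him₄*: the embedded TP, whose subject is Marcus₂.
*Dmitri₁* c-commands the pronoun but from outside its binding domain, and is not c-commanded by it → coindexation permitted.
*Marcus₂* c-commands the pronoun within its binding domain → coindexation would violate Principle B.
*Pavel₃*: the pronoun c-commands this R-expression → coindexation would violate Principle C on *Pavel₃*.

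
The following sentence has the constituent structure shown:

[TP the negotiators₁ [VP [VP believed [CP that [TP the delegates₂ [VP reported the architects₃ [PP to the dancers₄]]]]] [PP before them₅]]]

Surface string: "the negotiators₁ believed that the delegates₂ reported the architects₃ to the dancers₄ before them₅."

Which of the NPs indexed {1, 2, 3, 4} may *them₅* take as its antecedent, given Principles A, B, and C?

{2, 3, 4}

*them* is a pronoun, so Principle B applies: it must be free in its binding domain.
Binding domain of *them₅*: the matrix TP, whose subject is the negotiators₁.
*the negotiators₁* c-commands the pronoun within its binding domain → coindexation would violate Principle B.
*the delegates₂* and the pronoun do not c-command one another → neither Principle B nor Principle C is at stake; coindexation permitted.
*the architects₃* and the pronoun do not c-command one another → neither Principle B nor Principle C is at stake; coindexation permitted.
*the dancers₄* and the pronoun do not c-command one another → neither Principle B nor Principle C is at stake; coindexation permitted.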